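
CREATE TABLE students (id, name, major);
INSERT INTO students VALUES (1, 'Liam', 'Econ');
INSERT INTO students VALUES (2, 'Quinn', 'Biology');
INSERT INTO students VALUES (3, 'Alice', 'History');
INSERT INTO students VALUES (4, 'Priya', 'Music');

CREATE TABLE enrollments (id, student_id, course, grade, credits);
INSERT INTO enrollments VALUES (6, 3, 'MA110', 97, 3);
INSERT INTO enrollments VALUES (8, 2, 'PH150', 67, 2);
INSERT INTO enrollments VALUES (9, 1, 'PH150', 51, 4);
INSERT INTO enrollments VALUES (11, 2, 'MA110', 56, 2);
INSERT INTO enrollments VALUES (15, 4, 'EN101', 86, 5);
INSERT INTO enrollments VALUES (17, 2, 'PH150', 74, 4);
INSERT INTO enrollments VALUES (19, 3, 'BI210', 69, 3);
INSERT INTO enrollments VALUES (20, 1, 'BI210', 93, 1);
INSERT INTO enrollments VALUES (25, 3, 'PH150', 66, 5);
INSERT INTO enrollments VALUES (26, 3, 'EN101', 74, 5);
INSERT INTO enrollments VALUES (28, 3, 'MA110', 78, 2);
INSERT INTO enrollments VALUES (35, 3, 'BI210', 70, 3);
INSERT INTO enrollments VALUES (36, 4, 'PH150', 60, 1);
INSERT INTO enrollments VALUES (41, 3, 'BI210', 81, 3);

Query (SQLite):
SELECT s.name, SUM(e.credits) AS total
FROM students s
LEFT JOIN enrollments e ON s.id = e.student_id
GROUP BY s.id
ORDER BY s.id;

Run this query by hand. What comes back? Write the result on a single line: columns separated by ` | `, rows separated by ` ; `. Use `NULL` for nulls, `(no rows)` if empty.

Liam | 5 ; Quinn | 8 ; Alice | 24 ; Priya | 6

LEFT JOIN keeps every students row; unmatched ones get NULL for enrollments columns.
Group by students.id and compute SUM(e.credits). SUM over an all-NULL group is NULL.
  1: ids {9, 20} → SUM(e.credits)=5
  2: ids {8, 11, 17} → SUM(e.credits)=8
  3: ids {6, 19, 25, 26, 28, 35, 41} → SUM(e.credits)=24
  4: ids {15, 36} → SUM(e.credits)=6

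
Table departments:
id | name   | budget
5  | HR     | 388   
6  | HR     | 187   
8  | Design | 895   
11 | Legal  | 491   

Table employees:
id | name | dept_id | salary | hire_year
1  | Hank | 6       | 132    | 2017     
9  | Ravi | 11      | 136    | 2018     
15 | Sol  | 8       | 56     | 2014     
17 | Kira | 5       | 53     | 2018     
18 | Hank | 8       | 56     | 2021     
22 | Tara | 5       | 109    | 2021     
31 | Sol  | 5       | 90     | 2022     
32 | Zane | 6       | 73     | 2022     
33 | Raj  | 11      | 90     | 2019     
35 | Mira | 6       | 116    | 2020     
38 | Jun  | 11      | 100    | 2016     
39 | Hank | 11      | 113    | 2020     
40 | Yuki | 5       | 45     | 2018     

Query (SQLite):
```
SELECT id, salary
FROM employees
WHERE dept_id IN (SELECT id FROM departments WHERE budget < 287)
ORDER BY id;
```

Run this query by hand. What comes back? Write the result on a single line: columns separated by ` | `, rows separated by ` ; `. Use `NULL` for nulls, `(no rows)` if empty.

Inner query: departments.id where budget < 287.
Outer: keep employees rows whose dept_id is in that set.
Inner query → {6}

1 | 132 ; 32 | 73 ; 35 | 116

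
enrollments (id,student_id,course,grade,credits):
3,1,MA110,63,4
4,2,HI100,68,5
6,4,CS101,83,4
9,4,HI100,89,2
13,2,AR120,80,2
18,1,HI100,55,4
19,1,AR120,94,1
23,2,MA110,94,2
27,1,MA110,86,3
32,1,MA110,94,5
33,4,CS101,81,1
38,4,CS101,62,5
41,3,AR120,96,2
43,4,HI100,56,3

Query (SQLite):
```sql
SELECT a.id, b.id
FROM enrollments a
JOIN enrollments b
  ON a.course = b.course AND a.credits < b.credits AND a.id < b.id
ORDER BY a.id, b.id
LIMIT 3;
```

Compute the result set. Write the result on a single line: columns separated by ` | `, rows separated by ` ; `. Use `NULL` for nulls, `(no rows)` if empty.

Pairs (a,b) with same course, a.credits < b.credits, a.id < b.id.
course groups: AR120:{13,19,41} CS101:{6,33,38} HI100:{4,9,18,43} MA110:{3,23,27,32}
Ordered by (a.id, b.id); first 3.

3 | 32 ; 6 | 38 ; 9 | 18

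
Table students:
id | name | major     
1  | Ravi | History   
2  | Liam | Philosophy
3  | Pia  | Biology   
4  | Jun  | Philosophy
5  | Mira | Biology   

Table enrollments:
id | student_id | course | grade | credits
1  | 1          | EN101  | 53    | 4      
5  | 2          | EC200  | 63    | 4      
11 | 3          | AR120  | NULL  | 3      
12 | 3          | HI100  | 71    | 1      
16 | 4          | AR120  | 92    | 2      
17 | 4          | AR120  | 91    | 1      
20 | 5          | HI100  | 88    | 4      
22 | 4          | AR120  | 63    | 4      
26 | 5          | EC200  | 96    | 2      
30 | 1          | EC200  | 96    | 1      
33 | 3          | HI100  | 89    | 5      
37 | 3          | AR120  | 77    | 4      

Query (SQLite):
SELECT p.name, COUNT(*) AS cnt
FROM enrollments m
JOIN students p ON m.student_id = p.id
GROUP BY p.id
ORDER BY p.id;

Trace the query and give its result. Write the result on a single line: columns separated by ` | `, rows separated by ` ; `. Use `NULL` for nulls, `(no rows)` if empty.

Ravi | 2 ; Liam | 1 ; Pia | 4 ; Jun | 3 ; Mira | 2

Join each enrollments row to its students via student_id.
Group joined rows by students.id; compute COUNT(*) per group.
  1: ids {1, 30} → COUNT(*)=2
  2: ids {5} → COUNT(*)=1
  3: ids {11, 12, 33, 37} → COUNT(*)=4
  4: ids {16, 17, 22} → COUNT(*)=3
  5: ids {20, 26} → COUNT(*)=2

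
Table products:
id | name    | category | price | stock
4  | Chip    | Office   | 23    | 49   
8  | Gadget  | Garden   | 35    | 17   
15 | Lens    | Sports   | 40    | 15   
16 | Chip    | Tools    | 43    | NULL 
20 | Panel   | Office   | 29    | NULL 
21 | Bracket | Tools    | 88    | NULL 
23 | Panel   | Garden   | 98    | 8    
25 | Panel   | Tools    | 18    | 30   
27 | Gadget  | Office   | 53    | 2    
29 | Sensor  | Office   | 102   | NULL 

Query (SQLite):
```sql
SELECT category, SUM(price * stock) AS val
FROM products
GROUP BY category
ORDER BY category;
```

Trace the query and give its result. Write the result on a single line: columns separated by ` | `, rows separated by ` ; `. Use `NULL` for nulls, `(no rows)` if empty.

For each row compute price * stock.
Group by category; take SUM of the expression per group.
  Garden: ids {8, 23} → SUM(price * stock)=1379
  Office: ids {4, 20, 27, 29} → SUM(price * stock)=1233
  Sports: ids {15} → SUM(price * stock)=600
  Tools: ids {16, 21, 25} → SUM(price * stock)=540

Garden | 1379 ; Office | 1233 ; Sports | 600 ; Tools | 540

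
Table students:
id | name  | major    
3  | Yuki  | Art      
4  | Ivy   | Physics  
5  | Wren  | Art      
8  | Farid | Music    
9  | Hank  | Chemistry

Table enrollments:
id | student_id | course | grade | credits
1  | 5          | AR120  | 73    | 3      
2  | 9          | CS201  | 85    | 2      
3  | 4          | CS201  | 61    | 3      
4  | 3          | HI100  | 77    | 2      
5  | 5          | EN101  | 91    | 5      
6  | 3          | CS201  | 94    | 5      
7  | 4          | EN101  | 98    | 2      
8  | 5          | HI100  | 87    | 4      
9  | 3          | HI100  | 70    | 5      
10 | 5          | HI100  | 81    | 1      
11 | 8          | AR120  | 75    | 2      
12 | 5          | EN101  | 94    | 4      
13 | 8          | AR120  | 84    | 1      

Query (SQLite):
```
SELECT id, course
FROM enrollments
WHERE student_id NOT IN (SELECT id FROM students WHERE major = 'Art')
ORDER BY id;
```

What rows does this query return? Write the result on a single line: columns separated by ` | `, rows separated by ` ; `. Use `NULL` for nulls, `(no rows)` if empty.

Inner query: students.id where major = 'Art'.
Outer: keep enrollments rows whose student_id is not in that set.
Inner query → {3, 5}

2 | CS201 ; 3 | CS201 ; 7 | EN101 ; 11 | AR120 ; 13 | AR120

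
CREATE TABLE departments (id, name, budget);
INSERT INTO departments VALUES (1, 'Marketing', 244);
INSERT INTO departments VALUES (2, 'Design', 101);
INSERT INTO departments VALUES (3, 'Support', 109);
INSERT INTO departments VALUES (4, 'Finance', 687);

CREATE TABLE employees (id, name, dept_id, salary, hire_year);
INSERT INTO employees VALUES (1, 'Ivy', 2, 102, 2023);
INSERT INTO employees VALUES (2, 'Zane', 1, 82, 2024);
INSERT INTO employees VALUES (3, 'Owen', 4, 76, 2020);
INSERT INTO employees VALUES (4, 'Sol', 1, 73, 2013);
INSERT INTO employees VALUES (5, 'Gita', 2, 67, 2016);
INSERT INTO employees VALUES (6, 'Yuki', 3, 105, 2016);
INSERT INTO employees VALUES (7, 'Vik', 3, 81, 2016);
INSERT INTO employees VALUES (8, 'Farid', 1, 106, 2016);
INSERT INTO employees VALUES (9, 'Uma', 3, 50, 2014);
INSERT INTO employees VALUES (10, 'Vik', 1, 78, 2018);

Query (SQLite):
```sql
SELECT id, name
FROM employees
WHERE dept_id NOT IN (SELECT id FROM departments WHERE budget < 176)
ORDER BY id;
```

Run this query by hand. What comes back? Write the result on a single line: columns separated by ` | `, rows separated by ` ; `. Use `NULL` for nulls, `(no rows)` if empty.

2 | Zane ; 3 | Owen ; 4 | Sol ; 8 | Farid ; 10 | Vik

Inner query: departments.id where budget < 176.
Outer: keep employees rows whose dept_id is not in that set.
Inner query → {2, 3}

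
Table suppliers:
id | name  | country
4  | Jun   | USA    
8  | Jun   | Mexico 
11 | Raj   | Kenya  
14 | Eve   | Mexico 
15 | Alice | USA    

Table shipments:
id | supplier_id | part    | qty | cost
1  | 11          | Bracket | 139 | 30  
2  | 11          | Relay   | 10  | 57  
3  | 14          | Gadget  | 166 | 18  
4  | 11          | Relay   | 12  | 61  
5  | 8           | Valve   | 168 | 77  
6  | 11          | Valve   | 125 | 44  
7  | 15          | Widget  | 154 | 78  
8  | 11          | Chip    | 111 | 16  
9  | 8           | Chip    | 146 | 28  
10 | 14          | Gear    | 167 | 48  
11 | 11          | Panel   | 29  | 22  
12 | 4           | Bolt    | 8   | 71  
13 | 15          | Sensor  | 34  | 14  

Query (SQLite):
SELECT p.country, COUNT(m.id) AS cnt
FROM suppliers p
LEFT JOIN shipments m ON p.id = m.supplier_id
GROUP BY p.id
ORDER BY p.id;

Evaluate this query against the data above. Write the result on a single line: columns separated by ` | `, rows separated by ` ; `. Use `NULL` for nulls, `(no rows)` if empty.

LEFT JOIN keeps every suppliers row; unmatched ones get NULL for shipments columns.
Group by suppliers.id and compute COUNT(m.id). COUNT(col) of an all-NULL group is 0.
  4: ids {12} → COUNT(m.id)=1
  8: ids {5, 9} → COUNT(m.id)=2
  11: ids {1, 2, 4, 6, 8, 11} → COUNT(m.id)=6
  14: ids {3, 10} → COUNT(m.id)=2
  15: ids {7, 13} → COUNT(m.id)=2

USA | 1 ; Mexico | 2 ; Kenya | 6 ; Mexico | 2 ; USA | 2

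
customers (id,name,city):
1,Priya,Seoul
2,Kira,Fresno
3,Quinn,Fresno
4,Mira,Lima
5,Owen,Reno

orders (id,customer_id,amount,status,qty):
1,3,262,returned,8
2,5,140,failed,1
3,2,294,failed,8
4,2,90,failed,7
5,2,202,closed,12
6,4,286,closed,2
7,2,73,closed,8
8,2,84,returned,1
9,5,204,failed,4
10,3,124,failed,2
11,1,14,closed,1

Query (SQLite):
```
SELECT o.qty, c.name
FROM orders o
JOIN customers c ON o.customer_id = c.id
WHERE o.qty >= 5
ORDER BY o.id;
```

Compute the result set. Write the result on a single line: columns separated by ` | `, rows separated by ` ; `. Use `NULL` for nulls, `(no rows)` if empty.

Each orders row matches the customers row where customer_id = customers.id.
Then keep rows with o.qty >= 5.

8 | Quinn ; 8 | Kira ; 7 | Kira ; 12 | Kira ; 8 | Kira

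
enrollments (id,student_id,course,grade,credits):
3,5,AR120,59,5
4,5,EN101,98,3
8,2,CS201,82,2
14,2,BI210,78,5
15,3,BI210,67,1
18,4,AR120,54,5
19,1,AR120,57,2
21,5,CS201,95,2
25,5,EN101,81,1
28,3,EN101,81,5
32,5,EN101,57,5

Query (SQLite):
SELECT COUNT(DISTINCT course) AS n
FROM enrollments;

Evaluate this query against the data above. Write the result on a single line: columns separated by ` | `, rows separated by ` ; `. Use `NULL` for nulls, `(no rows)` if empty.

4

Count distinct non-NULL course values.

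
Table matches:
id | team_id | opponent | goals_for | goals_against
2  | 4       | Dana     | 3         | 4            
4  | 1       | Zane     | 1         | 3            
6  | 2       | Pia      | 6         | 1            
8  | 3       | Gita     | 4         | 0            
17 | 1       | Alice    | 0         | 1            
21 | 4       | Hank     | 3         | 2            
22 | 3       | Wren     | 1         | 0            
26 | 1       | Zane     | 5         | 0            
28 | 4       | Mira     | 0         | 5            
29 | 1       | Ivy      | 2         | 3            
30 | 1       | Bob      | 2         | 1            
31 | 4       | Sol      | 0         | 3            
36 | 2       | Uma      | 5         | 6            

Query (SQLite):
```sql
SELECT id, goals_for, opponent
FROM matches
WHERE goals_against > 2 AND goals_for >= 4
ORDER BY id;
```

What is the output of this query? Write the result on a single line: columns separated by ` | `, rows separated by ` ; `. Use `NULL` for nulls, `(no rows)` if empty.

goals_against > 2: ids {2, 4, 28, 29, 31, 36}
goals_for >= 4: ids {6, 8, 26, 36}
Combine with AND.

36 | 5 | Uma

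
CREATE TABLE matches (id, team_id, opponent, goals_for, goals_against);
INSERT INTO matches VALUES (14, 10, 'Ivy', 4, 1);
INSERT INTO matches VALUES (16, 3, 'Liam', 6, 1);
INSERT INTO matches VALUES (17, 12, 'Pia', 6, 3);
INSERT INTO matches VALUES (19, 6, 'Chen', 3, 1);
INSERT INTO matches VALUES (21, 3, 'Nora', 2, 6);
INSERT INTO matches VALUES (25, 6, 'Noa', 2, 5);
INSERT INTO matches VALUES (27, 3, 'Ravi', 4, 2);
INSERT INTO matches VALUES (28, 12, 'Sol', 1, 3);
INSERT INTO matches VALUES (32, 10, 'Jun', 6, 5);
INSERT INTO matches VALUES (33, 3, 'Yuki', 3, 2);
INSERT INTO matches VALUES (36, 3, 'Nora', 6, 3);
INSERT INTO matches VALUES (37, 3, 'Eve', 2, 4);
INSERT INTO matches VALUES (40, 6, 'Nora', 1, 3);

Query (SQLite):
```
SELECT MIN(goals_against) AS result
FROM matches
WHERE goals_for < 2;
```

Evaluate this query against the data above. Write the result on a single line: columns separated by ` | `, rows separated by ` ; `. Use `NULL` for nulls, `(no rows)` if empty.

Rows where goals_for < 2 → goals_against values: [3, 3].
MIN of non-NULL values = 3.

3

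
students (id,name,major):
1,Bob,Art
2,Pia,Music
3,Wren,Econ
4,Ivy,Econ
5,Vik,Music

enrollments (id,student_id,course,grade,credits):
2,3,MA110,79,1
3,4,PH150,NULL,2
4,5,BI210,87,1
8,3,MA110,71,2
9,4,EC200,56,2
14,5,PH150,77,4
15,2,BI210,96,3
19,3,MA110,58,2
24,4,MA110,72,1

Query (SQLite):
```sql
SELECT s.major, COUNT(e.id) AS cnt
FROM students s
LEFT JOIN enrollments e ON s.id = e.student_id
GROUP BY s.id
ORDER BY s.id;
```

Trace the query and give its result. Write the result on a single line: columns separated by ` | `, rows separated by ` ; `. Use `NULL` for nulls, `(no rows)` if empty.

LEFT JOIN keeps every students row; unmatched ones get NULL for enrollments columns.
Group by students.id and compute COUNT(e.id). COUNT(col) of an all-NULL group is 0.
  1: ids {—} → COUNT(e.id)=0
  2: ids {15} → COUNT(e.id)=1
  3: ids {2, 8, 19} → COUNT(e.id)=3
  4: ids {3, 9, 24} → COUNT(e.id)=3
  5: ids {4, 14} → COUNT(e.id)=2

Art | 0 ; Music | 1 ; Econ | 3 ; Econ | 3 ; Music | 2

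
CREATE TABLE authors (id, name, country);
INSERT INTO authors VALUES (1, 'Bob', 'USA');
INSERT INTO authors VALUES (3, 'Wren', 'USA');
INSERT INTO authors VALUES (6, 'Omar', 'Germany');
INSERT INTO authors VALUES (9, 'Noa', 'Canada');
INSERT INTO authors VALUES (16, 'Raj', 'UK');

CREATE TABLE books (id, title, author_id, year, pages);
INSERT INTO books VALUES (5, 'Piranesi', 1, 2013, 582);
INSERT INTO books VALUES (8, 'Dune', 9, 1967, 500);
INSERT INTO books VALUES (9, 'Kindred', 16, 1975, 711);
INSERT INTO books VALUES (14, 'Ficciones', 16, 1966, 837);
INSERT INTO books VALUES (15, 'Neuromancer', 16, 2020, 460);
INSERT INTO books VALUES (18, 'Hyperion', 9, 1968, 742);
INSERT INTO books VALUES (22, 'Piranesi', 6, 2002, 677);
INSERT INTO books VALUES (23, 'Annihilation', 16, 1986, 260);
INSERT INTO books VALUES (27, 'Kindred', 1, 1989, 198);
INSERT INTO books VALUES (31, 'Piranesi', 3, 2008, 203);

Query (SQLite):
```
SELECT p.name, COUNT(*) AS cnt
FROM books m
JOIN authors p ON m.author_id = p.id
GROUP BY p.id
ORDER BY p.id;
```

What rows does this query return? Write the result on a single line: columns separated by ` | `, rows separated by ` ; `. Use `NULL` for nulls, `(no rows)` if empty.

Join each books row to its authors via author_id.
Group joined rows by authors.id; compute COUNT(*) per group.
  1: ids {5, 27} → COUNT(*)=2
  3: ids {31} → COUNT(*)=1
  6: ids {22} → COUNT(*)=1
  9: ids {8, 18} → COUNT(*)=2
  16: ids {9, 14, 15, 23} → COUNT(*)=4

Bob | 2 ; Wren | 1 ; Omar | 1 ; Noa | 2 ; Raj | 4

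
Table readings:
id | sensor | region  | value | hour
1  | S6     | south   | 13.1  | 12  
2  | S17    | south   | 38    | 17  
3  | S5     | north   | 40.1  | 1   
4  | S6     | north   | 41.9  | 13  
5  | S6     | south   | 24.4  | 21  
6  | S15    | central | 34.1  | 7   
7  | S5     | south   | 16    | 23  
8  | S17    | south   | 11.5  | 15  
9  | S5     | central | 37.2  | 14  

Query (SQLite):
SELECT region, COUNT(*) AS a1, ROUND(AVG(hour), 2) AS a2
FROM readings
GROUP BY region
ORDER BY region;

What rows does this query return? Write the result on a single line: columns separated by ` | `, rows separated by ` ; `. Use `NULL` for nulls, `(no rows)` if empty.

central | 2 | 10.5 ; north | 2 | 7 ; south | 5 | 17.6

Group readings by region.
Per group compute: COUNT(*), ROUND(AVG(hour), 2).
  central: ids {6, 9} → COUNT(*)=2, ROUND(AVG(hour), 2)=10.5
  north: ids {3, 4} → COUNT(*)=2, ROUND(AVG(hour), 2)=7
  south: ids {1, 2, 5, 7, 8} → COUNT(*)=5, ROUND(AVG(hour), 2)=17.6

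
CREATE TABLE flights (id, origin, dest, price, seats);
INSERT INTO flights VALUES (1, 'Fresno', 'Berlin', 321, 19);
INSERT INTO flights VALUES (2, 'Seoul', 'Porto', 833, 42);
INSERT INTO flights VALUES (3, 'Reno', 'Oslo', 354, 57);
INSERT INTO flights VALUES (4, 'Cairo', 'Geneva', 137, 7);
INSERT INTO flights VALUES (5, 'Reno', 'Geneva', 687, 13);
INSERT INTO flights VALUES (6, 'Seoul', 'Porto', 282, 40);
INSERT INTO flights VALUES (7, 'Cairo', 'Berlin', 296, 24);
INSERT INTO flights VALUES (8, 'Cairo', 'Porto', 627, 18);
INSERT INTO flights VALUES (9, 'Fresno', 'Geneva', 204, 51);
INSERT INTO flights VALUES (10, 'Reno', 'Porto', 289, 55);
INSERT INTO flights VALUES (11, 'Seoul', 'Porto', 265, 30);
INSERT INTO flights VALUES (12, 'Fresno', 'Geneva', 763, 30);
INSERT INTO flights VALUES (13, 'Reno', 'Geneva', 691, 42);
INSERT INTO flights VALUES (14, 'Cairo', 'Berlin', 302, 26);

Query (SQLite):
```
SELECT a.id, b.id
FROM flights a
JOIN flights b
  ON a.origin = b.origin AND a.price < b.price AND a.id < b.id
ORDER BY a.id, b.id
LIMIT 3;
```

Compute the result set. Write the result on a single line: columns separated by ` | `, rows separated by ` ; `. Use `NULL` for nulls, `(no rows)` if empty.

Pairs (a,b) with same origin, a.price < b.price, a.id < b.id.
origin groups: Cairo:{4,7,8,14} Fresno:{1,9,12} Reno:{3,5,10,13} Seoul:{2,6,11}
Ordered by (a.id, b.id); first 3.

1 | 12 ; 3 | 5 ; 3 | 13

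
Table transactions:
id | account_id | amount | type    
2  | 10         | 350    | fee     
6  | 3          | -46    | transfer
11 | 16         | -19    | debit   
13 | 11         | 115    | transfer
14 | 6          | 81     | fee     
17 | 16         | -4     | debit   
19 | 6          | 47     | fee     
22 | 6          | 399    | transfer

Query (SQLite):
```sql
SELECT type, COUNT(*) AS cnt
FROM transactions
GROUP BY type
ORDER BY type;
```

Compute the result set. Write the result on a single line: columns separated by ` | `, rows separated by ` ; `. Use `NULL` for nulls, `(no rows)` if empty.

debit | 2 ; fee | 3 ; transfer | 3

Partition transactions by type; compute COUNT(*) within each group.
  debit: ids {11, 17} → COUNT(*)=2
  fee: ids {2, 14, 19} → COUNT(*)=3
  transfer: ids {6, 13, 22} → COUNT(*)=3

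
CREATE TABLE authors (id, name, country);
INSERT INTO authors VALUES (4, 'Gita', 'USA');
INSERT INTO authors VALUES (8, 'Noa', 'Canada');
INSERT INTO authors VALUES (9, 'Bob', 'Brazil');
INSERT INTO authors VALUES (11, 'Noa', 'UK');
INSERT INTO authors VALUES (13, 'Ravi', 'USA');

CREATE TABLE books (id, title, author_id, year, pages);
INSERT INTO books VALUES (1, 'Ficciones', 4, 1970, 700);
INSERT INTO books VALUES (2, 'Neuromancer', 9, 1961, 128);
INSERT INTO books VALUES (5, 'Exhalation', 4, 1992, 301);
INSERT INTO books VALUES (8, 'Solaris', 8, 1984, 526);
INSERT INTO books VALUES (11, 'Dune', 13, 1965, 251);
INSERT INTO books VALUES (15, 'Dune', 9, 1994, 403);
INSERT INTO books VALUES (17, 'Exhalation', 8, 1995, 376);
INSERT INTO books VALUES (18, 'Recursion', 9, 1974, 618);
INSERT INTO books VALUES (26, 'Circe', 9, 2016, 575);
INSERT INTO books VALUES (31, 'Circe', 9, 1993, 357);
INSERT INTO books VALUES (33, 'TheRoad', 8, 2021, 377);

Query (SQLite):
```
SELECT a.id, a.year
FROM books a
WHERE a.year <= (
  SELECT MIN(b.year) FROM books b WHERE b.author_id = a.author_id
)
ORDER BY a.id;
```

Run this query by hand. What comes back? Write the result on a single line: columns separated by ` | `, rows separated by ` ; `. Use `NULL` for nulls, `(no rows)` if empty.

1 | 1970 ; 2 | 1961 ; 8 | 1984 ; 11 | 1965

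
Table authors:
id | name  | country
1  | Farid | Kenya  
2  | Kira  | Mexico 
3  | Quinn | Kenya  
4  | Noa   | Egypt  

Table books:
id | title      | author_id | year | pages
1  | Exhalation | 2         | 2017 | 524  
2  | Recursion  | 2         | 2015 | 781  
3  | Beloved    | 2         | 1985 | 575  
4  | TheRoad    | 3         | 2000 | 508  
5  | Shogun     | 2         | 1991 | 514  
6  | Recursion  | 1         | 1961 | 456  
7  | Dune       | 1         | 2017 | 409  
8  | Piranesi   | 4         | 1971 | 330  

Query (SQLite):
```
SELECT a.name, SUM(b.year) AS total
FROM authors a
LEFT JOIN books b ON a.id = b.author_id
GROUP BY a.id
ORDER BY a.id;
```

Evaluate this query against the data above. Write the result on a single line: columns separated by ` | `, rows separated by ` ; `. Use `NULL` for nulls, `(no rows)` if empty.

LEFT JOIN keeps every authors row; unmatched ones get NULL for books columns.
Group by authors.id and compute SUM(b.year). SUM over an all-NULL group is NULL.
  1: ids {6, 7} → SUM(b.year)=3978
  2: ids {1, 2, 3, 5} → SUM(b.year)=8008
  3: ids {4} → SUM(b.year)=2000
  4: ids {8} → SUM(b.year)=1971

Farid | 3978 ; Kira | 8008 ; Quinn | 2000 ; Noa | 1971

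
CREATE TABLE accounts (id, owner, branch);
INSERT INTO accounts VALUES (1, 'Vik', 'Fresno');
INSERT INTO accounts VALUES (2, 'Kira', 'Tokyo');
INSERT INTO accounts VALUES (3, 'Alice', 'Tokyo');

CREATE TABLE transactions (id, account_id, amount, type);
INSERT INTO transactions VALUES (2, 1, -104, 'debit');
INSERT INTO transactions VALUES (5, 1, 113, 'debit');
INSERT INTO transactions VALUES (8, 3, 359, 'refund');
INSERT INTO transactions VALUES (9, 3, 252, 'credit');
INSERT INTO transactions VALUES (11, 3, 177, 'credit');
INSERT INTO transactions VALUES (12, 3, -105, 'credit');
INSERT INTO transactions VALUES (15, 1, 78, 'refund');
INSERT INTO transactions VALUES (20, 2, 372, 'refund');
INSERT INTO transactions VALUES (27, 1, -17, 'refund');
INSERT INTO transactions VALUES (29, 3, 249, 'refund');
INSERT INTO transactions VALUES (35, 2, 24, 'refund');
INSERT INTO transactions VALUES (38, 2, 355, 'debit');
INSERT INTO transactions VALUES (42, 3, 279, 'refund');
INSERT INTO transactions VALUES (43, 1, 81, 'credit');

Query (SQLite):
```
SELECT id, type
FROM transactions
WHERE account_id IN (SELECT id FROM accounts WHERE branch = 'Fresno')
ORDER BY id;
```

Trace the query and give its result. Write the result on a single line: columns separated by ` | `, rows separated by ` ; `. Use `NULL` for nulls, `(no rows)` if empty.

2 | debit ; 5 | debit ; 15 | refund ; 27 | refund ; 43 | credit

Inner query: accounts.id where branch = 'Fresno'.
Outer: keep transactions rows whose account_id is in that set.
Inner query → {1}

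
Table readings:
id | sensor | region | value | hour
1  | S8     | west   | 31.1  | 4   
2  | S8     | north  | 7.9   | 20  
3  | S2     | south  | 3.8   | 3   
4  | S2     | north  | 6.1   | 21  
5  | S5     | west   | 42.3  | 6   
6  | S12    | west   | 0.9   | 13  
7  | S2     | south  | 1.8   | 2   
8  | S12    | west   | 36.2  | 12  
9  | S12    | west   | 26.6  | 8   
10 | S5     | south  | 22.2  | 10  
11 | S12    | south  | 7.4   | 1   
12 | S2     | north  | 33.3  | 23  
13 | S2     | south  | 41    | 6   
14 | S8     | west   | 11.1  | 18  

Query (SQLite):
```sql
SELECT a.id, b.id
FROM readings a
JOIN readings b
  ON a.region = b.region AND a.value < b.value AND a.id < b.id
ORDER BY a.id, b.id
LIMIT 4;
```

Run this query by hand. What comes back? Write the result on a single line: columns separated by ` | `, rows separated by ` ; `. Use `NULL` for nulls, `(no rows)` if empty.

Pairs (a,b) with same region, a.value < b.value, a.id < b.id.
region groups: north:{2,4,12} south:{3,7,10,11,13} west:{1,5,6,8,9,14}
Ordered by (a.id, b.id); first 4.

1 | 5 ; 1 | 8 ; 2 | 12 ; 3 | 10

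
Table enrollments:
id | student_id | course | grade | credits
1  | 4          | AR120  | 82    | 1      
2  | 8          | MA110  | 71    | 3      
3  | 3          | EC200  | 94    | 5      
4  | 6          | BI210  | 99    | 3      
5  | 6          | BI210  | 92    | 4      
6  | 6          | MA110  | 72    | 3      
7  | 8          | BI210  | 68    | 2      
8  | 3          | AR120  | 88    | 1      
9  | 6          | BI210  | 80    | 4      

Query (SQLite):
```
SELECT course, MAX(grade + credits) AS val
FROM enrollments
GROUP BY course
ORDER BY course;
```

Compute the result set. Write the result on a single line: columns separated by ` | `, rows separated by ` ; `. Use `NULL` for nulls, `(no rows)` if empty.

AR120 | 89 ; BI210 | 102 ; EC200 | 99 ; MA110 | 75

For each row compute grade + credits.
Group by course; take MAX of the expression per group.
  AR120: ids {1, 8} → MAX(grade + credits)=89
  BI210: ids {4, 5, 7, 9} → MAX(grade + credits)=102
  EC200: ids {3} → MAX(grade + credits)=99
  MA110: ids {2, 6} → MAX(grade + credits)=75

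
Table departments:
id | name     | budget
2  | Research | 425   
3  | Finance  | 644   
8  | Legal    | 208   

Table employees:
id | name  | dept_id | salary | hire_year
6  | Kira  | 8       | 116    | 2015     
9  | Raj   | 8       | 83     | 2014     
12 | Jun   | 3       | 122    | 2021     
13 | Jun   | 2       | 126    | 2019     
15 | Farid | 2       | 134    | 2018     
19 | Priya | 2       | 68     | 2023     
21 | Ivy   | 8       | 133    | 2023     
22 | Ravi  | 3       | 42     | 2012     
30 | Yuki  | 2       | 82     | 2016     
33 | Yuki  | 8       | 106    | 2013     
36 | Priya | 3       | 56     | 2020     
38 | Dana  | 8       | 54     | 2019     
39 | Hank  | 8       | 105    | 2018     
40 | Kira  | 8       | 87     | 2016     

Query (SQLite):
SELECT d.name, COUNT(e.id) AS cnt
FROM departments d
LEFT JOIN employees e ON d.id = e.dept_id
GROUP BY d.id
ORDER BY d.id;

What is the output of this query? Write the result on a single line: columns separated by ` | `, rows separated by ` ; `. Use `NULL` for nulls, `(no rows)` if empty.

LEFT JOIN keeps every departments row; unmatched ones get NULL for employees columns.
Group by departments.id and compute COUNT(e.id). COUNT(col) of an all-NULL group is 0.
  2: ids {13, 15, 19, 30} → COUNT(e.id)=4
  3: ids {12, 22, 36} → COUNT(e.id)=3
  8: ids {6, 9, 21, 33, 38, 39, 40} → COUNT(e.id)=7

Research | 4 ; Finance | 3 ; Legal | 7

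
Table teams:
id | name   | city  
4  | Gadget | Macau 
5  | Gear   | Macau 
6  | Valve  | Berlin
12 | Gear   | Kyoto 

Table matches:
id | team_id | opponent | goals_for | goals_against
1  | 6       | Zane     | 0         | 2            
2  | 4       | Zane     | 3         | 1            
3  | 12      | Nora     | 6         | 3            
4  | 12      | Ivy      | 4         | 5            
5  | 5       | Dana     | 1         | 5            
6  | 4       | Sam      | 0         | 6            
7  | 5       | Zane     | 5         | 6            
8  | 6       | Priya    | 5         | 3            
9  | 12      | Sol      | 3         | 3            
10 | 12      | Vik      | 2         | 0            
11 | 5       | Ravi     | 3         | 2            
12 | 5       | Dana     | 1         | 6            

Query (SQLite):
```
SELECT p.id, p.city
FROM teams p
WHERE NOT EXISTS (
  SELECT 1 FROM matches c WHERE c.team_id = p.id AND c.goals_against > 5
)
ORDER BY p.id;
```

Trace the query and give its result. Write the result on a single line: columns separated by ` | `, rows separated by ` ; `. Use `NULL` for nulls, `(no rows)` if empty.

For each teams row, check whether any matches with matching team_id has goals_against > 5.
Keep rows where that is false.

6 | Berlin ; 12 | Kyoto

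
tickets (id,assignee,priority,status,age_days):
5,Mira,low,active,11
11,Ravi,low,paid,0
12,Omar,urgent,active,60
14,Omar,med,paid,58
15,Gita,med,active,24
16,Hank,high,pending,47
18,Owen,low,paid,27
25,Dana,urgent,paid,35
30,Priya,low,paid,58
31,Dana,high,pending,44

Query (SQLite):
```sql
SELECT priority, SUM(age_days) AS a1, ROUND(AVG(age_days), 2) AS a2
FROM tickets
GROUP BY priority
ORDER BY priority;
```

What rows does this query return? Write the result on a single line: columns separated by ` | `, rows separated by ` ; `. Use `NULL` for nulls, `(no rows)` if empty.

high | 91 | 45.5 ; low | 96 | 24 ; med | 82 | 41 ; urgent | 95 | 47.5

Group tickets by priority.
Per group compute: SUM(age_days), ROUND(AVG(age_days), 2).
  high: ids {16, 31} → SUM(age_days)=91, ROUND(AVG(age_days), 2)=45.5
  low: ids {5, 11, 18, 30} → SUM(age_days)=96, ROUND(AVG(age_days), 2)=24
  med: ids {14, 15} → SUM(age_days)=82, ROUND(AVG(age_days), 2)=41
  urgent: ids {12, 25} → SUM(age_days)=95, ROUND(AVG(age_days), 2)=47.5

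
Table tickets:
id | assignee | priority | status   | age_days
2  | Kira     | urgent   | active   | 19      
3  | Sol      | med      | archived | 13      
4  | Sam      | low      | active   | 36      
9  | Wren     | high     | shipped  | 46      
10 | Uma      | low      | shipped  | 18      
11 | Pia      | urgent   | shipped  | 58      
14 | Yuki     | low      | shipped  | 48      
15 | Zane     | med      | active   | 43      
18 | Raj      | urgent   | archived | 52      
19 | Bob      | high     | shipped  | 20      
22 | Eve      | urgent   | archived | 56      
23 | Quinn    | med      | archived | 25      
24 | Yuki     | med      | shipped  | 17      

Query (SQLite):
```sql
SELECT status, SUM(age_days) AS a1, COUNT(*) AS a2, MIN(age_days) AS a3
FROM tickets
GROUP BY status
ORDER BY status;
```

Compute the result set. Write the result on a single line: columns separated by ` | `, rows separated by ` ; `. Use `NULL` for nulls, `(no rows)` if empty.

Group tickets by status.
Per group compute: SUM(age_days), COUNT(*), MIN(age_days).
  active: ids {2, 4, 15} → SUM(age_days)=98, COUNT(*)=3, MIN(age_days)=19
  archived: ids {3, 18, 22, 23} → SUM(age_days)=146, COUNT(*)=4, MIN(age_days)=13
  shipped: ids {9, 10, 11, 14, 19, 24} → SUM(age_days)=207, COUNT(*)=6, MIN(age_days)=17

active | 98 | 3 | 19 ; archived | 146 | 4 | 13 ; shipped | 207 | 6 | 17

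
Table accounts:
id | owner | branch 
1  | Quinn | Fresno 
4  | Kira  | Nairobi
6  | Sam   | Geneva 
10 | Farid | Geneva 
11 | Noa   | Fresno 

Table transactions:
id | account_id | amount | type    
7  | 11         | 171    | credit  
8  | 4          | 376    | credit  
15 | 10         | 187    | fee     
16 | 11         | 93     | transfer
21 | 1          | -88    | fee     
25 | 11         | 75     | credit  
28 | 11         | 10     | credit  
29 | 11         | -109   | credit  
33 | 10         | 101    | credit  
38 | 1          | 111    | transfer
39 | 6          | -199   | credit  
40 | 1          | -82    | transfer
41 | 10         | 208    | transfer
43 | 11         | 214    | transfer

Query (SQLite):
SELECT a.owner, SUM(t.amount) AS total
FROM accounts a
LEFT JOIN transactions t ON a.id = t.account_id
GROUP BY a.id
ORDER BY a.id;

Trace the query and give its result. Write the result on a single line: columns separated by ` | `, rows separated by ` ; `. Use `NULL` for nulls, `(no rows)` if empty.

LEFT JOIN keeps every accounts row; unmatched ones get NULL for transactions columns.
Group by accounts.id and compute SUM(t.amount). SUM over an all-NULL group is NULL.
  1: ids {21, 38, 40} → SUM(t.amount)=-59
  4: ids {8} → SUM(t.amount)=376
  6: ids {39} → SUM(t.amount)=-199
  10: ids {15, 33, 41} → SUM(t.amount)=496
  11: ids {7, 16, 25, 28, 29, 43} → SUM(t.amount)=454

Quinn | -59 ; Kira | 376 ; Sam | -199 ; Farid | 496 ; Noa | 454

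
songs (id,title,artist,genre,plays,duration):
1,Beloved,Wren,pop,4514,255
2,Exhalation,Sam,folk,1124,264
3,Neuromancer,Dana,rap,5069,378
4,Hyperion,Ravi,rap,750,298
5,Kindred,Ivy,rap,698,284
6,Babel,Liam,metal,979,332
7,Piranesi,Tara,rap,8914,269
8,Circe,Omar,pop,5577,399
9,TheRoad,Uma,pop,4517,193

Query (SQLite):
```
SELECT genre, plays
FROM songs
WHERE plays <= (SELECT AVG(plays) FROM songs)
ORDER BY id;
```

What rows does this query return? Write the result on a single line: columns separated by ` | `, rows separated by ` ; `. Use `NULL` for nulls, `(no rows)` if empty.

Scalar subquery: AVG(plays) over all songs rows = 3571.333333 (≈; comparison uses full precision).
Keep rows where plays <= that value.

folk | 1124 ; rap | 750 ; rap | 698 ; metal | 979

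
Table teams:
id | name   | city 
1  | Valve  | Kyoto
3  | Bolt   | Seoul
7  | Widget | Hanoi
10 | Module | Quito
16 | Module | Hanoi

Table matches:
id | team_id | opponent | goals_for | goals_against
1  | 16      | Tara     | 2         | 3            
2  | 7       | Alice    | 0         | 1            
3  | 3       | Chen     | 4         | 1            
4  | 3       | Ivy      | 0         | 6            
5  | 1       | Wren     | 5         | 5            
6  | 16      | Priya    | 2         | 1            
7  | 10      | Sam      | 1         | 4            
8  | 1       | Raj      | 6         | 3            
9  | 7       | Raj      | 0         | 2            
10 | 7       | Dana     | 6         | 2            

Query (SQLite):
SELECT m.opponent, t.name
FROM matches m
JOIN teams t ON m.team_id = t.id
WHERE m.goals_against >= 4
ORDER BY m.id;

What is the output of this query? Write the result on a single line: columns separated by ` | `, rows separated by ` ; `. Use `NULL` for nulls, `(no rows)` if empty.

Each matches row matches the teams row where team_id = teams.id.
Then keep rows with m.goals_against >= 4.

Ivy | Bolt ; Wren | Valve ; Sam | Module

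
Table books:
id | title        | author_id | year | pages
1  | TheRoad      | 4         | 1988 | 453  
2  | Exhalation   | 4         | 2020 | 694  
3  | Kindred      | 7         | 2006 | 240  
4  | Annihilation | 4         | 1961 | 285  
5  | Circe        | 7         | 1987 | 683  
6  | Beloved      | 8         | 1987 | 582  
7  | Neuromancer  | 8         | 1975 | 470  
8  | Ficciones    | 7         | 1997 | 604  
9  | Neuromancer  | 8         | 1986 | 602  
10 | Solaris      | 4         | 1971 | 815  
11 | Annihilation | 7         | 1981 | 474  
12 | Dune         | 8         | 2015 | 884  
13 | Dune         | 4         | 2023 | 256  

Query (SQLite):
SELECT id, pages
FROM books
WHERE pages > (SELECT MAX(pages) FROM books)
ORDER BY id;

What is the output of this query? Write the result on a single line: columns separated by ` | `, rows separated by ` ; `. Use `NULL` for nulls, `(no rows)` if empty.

Scalar subquery: MAX(pages) over all books rows = 884.
Keep rows where pages > that value.

(no rows)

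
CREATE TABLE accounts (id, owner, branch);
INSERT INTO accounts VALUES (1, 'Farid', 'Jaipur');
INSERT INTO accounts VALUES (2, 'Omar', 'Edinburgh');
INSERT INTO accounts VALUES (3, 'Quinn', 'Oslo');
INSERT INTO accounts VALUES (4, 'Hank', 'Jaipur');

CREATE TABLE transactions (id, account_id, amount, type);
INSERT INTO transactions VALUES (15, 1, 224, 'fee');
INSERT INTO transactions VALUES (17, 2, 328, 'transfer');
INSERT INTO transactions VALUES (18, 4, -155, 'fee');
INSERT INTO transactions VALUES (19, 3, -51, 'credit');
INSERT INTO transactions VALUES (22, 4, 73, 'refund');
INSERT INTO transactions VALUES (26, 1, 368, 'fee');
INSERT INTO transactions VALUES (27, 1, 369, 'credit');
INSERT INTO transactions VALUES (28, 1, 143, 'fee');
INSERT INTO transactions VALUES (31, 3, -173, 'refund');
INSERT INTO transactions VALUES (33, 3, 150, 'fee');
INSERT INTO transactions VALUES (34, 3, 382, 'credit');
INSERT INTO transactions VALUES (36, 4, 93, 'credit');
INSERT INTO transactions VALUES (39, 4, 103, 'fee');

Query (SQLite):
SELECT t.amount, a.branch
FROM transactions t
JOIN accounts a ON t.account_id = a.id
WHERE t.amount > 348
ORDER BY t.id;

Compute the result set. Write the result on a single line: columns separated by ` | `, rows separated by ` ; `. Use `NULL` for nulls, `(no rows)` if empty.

368 | Jaipur ; 369 | Jaipur ; 382 | Oslo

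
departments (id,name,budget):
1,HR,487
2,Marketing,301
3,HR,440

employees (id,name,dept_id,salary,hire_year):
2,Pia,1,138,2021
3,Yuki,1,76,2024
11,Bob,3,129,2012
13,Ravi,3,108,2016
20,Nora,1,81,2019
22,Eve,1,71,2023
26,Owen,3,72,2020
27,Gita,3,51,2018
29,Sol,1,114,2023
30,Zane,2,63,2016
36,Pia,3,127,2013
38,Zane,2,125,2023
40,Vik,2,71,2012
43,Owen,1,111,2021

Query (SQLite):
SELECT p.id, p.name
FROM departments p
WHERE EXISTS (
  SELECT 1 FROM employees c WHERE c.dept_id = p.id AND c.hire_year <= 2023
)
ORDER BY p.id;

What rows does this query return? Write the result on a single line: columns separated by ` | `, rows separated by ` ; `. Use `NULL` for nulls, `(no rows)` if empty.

For each departments row, check whether any employees with matching dept_id has hire_year <= 2023.
Keep rows where that is true.

1 | HR ; 2 | Marketing ; 3 | HR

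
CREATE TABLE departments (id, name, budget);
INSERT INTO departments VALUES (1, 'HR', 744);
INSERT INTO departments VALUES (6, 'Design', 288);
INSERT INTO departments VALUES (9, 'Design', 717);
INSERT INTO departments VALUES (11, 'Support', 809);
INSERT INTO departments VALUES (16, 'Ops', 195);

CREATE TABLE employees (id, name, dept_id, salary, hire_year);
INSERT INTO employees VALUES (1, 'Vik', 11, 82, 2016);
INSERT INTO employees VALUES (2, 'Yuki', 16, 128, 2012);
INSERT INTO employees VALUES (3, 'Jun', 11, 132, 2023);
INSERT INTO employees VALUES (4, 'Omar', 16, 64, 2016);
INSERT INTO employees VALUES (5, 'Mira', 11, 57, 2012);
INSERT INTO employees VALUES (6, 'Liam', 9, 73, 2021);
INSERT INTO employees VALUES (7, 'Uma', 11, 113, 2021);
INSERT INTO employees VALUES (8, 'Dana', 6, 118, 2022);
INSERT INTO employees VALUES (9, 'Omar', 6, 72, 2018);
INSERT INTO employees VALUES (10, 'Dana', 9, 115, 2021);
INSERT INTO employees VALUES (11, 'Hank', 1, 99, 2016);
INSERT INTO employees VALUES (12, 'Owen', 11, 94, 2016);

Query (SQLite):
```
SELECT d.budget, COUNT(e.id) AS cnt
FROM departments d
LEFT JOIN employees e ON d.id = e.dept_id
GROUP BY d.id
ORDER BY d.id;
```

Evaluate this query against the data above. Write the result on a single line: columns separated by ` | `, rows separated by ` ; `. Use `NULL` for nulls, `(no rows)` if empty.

LEFT JOIN keeps every departments row; unmatched ones get NULL for employees columns.
Group by departments.id and compute COUNT(e.id). COUNT(col) of an all-NULL group is 0.
  1: ids {11} → COUNT(e.id)=1
  6: ids {8, 9} → COUNT(e.id)=2
  9: ids {6, 10} → COUNT(e.id)=2
  11: ids {1, 3, 5, 7, 12} → COUNT(e.id)=5
  16: ids {2, 4} → COUNT(e.id)=2

744 | 1 ; 288 | 2 ; 717 | 2 ; 809 | 5 ; 195 | 2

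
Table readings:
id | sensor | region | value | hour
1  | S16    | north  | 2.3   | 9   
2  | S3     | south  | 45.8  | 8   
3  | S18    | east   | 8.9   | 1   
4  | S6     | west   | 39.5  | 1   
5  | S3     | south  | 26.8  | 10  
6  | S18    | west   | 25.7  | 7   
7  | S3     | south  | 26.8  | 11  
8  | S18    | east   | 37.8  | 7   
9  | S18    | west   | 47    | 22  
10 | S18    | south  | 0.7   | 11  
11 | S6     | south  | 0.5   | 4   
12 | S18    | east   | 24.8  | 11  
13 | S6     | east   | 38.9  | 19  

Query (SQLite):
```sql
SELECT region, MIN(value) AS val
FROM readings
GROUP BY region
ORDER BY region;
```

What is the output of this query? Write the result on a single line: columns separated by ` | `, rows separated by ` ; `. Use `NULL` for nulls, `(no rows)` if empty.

Partition readings by region; compute MIN(value) within each group.
  east: ids {3, 8, 12, 13} → MIN(value)=8.9
  north: ids {1} → MIN(value)=2.3
  south: ids {2, 5, 7, 10, 11} → MIN(value)=0.5
  west: ids {4, 6, 9} → MIN(value)=25.7

east | 8.9 ; north | 2.3 ; south | 0.5 ; west | 25.7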